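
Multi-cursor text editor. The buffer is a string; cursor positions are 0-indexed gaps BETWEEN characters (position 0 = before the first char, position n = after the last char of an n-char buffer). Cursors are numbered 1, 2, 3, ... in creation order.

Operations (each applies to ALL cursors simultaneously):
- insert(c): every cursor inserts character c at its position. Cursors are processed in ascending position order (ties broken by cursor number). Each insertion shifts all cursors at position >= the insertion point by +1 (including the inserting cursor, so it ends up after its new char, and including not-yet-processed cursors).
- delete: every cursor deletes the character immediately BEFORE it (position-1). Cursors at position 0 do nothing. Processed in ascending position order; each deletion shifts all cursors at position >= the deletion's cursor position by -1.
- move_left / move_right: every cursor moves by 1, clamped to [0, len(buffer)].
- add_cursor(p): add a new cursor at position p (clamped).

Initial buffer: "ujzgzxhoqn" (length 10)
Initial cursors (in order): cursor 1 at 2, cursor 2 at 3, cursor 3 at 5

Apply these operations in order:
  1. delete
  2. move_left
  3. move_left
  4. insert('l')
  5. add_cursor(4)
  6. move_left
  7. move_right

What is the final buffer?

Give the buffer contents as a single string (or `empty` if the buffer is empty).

After op 1 (delete): buffer="ugxhoqn" (len 7), cursors c1@1 c2@1 c3@2, authorship .......
After op 2 (move_left): buffer="ugxhoqn" (len 7), cursors c1@0 c2@0 c3@1, authorship .......
After op 3 (move_left): buffer="ugxhoqn" (len 7), cursors c1@0 c2@0 c3@0, authorship .......
After op 4 (insert('l')): buffer="lllugxhoqn" (len 10), cursors c1@3 c2@3 c3@3, authorship 123.......
After op 5 (add_cursor(4)): buffer="lllugxhoqn" (len 10), cursors c1@3 c2@3 c3@3 c4@4, authorship 123.......
After op 6 (move_left): buffer="lllugxhoqn" (len 10), cursors c1@2 c2@2 c3@2 c4@3, authorship 123.......
After op 7 (move_right): buffer="lllugxhoqn" (len 10), cursors c1@3 c2@3 c3@3 c4@4, authorship 123.......

Answer: lllugxhoqn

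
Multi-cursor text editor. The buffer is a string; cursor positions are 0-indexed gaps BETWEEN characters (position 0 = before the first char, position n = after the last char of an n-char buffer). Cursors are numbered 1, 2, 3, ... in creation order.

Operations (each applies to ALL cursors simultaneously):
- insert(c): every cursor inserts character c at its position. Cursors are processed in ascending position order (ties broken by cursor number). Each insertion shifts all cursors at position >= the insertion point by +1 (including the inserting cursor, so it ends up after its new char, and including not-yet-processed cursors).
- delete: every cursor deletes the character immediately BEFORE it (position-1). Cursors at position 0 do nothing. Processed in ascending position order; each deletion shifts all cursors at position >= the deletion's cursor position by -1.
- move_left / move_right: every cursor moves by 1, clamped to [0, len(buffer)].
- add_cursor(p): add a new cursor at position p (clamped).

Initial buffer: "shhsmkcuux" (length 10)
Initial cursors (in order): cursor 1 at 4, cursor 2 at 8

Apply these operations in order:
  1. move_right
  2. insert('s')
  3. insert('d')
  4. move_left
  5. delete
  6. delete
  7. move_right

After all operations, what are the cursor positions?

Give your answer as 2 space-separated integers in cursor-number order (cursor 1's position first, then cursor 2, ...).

Answer: 5 9

Derivation:
After op 1 (move_right): buffer="shhsmkcuux" (len 10), cursors c1@5 c2@9, authorship ..........
After op 2 (insert('s')): buffer="shhsmskcuusx" (len 12), cursors c1@6 c2@11, authorship .....1....2.
After op 3 (insert('d')): buffer="shhsmsdkcuusdx" (len 14), cursors c1@7 c2@13, authorship .....11....22.
After op 4 (move_left): buffer="shhsmsdkcuusdx" (len 14), cursors c1@6 c2@12, authorship .....11....22.
After op 5 (delete): buffer="shhsmdkcuudx" (len 12), cursors c1@5 c2@10, authorship .....1....2.
After op 6 (delete): buffer="shhsdkcudx" (len 10), cursors c1@4 c2@8, authorship ....1...2.
After op 7 (move_right): buffer="shhsdkcudx" (len 10), cursors c1@5 c2@9, authorship ....1...2.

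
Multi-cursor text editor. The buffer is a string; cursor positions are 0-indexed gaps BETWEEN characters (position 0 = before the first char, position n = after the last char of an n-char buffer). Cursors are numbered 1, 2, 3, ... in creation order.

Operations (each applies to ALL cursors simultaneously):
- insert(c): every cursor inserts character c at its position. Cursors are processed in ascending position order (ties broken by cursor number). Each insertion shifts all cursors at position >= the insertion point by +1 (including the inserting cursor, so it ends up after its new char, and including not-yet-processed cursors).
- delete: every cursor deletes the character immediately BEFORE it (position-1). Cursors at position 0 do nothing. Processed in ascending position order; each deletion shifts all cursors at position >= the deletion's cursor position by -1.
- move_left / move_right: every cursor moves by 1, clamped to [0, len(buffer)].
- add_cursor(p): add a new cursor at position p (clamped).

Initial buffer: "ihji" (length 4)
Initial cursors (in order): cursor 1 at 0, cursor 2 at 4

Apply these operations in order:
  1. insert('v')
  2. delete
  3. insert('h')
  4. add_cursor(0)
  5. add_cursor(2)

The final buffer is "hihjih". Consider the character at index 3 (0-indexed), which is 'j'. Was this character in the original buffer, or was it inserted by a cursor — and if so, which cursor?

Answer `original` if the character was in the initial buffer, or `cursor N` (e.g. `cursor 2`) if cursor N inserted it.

After op 1 (insert('v')): buffer="vihjiv" (len 6), cursors c1@1 c2@6, authorship 1....2
After op 2 (delete): buffer="ihji" (len 4), cursors c1@0 c2@4, authorship ....
After op 3 (insert('h')): buffer="hihjih" (len 6), cursors c1@1 c2@6, authorship 1....2
After op 4 (add_cursor(0)): buffer="hihjih" (len 6), cursors c3@0 c1@1 c2@6, authorship 1....2
After op 5 (add_cursor(2)): buffer="hihjih" (len 6), cursors c3@0 c1@1 c4@2 c2@6, authorship 1....2
Authorship (.=original, N=cursor N): 1 . . . . 2
Index 3: author = original

Answer: original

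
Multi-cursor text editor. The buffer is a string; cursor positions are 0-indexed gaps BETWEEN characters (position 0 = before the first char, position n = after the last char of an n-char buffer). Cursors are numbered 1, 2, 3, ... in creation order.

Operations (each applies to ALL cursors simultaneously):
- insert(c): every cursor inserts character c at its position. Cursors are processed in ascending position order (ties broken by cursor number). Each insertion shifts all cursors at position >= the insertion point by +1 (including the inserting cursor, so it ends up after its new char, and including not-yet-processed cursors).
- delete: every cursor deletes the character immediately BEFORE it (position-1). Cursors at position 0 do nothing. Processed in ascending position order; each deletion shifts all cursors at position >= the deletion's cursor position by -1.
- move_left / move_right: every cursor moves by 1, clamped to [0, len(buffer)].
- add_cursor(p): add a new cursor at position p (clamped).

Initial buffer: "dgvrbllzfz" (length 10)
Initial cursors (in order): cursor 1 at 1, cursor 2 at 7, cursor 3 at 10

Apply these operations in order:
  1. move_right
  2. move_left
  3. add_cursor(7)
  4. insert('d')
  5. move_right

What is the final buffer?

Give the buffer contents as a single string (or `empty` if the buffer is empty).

After op 1 (move_right): buffer="dgvrbllzfz" (len 10), cursors c1@2 c2@8 c3@10, authorship ..........
After op 2 (move_left): buffer="dgvrbllzfz" (len 10), cursors c1@1 c2@7 c3@9, authorship ..........
After op 3 (add_cursor(7)): buffer="dgvrbllzfz" (len 10), cursors c1@1 c2@7 c4@7 c3@9, authorship ..........
After op 4 (insert('d')): buffer="ddgvrbllddzfdz" (len 14), cursors c1@2 c2@10 c4@10 c3@13, authorship .1......24..3.
After op 5 (move_right): buffer="ddgvrbllddzfdz" (len 14), cursors c1@3 c2@11 c4@11 c3@14, authorship .1......24..3.

Answer: ddgvrbllddzfdz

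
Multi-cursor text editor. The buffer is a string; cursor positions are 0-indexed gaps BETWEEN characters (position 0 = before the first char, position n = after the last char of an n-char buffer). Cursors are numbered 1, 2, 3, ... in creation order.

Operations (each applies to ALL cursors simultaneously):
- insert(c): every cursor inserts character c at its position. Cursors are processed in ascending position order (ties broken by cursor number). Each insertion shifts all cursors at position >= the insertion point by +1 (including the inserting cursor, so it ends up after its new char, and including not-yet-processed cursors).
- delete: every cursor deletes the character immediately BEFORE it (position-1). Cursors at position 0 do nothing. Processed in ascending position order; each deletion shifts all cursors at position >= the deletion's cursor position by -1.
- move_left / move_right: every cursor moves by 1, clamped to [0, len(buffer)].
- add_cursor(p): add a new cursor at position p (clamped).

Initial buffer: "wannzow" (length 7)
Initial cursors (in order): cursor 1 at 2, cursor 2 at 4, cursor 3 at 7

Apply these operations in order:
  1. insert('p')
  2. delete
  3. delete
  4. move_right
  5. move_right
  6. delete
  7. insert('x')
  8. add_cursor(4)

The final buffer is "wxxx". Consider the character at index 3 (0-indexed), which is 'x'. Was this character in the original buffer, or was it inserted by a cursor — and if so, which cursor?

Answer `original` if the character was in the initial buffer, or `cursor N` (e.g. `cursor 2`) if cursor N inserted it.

After op 1 (insert('p')): buffer="wapnnpzowp" (len 10), cursors c1@3 c2@6 c3@10, authorship ..1..2...3
After op 2 (delete): buffer="wannzow" (len 7), cursors c1@2 c2@4 c3@7, authorship .......
After op 3 (delete): buffer="wnzo" (len 4), cursors c1@1 c2@2 c3@4, authorship ....
After op 4 (move_right): buffer="wnzo" (len 4), cursors c1@2 c2@3 c3@4, authorship ....
After op 5 (move_right): buffer="wnzo" (len 4), cursors c1@3 c2@4 c3@4, authorship ....
After op 6 (delete): buffer="w" (len 1), cursors c1@1 c2@1 c3@1, authorship .
After op 7 (insert('x')): buffer="wxxx" (len 4), cursors c1@4 c2@4 c3@4, authorship .123
After op 8 (add_cursor(4)): buffer="wxxx" (len 4), cursors c1@4 c2@4 c3@4 c4@4, authorship .123
Authorship (.=original, N=cursor N): . 1 2 3
Index 3: author = 3

Answer: cursor 3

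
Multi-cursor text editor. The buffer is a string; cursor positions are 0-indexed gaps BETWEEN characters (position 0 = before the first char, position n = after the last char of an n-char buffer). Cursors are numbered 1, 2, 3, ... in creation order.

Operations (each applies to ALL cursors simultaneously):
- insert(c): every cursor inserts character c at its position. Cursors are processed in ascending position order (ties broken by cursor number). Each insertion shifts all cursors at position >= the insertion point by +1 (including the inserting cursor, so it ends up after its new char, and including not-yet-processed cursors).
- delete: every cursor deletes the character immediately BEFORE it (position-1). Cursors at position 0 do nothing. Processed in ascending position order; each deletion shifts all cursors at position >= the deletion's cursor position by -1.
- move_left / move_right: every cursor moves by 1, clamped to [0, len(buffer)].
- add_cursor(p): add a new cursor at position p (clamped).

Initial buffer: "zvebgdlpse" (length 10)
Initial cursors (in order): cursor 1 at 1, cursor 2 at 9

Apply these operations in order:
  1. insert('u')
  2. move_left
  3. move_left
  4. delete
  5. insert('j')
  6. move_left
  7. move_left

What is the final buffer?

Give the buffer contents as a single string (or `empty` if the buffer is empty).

Answer: jzuvebgdljsue

Derivation:
After op 1 (insert('u')): buffer="zuvebgdlpsue" (len 12), cursors c1@2 c2@11, authorship .1........2.
After op 2 (move_left): buffer="zuvebgdlpsue" (len 12), cursors c1@1 c2@10, authorship .1........2.
After op 3 (move_left): buffer="zuvebgdlpsue" (len 12), cursors c1@0 c2@9, authorship .1........2.
After op 4 (delete): buffer="zuvebgdlsue" (len 11), cursors c1@0 c2@8, authorship .1.......2.
After op 5 (insert('j')): buffer="jzuvebgdljsue" (len 13), cursors c1@1 c2@10, authorship 1.1......2.2.
After op 6 (move_left): buffer="jzuvebgdljsue" (len 13), cursors c1@0 c2@9, authorship 1.1......2.2.
After op 7 (move_left): buffer="jzuvebgdljsue" (len 13), cursors c1@0 c2@8, authorship 1.1......2.2.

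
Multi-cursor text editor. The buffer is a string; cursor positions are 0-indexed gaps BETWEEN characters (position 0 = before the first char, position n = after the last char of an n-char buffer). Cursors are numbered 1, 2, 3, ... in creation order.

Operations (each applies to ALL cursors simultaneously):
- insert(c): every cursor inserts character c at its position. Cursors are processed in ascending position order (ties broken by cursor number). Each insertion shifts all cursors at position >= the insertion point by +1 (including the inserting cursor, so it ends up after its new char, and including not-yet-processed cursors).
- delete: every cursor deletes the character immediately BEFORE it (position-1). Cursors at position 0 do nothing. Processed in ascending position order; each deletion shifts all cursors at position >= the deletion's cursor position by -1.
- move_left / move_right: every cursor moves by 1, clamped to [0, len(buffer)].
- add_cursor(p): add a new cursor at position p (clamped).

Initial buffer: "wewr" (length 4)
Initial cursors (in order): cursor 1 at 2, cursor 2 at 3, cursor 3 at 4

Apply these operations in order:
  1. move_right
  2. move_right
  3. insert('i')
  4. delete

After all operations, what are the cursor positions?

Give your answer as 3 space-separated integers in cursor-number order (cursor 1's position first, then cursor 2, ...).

After op 1 (move_right): buffer="wewr" (len 4), cursors c1@3 c2@4 c3@4, authorship ....
After op 2 (move_right): buffer="wewr" (len 4), cursors c1@4 c2@4 c3@4, authorship ....
After op 3 (insert('i')): buffer="wewriii" (len 7), cursors c1@7 c2@7 c3@7, authorship ....123
After op 4 (delete): buffer="wewr" (len 4), cursors c1@4 c2@4 c3@4, authorship ....

Answer: 4 4 4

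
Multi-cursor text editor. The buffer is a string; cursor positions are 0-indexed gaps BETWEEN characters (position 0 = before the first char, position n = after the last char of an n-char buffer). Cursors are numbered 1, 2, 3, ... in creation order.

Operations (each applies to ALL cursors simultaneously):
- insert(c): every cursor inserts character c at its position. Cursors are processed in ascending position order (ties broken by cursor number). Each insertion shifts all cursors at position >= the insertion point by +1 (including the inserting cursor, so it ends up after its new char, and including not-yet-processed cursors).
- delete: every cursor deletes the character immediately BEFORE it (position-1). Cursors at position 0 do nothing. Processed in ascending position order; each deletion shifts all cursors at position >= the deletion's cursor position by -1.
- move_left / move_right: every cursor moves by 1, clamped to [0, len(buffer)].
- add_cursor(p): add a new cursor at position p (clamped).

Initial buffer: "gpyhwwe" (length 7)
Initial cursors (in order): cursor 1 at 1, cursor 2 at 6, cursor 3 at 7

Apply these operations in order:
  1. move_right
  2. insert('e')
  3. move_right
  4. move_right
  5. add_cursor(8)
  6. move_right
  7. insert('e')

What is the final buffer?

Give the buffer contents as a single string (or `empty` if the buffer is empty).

Answer: gpeyhweweeeeee

Derivation:
After op 1 (move_right): buffer="gpyhwwe" (len 7), cursors c1@2 c2@7 c3@7, authorship .......
After op 2 (insert('e')): buffer="gpeyhwweee" (len 10), cursors c1@3 c2@10 c3@10, authorship ..1.....23
After op 3 (move_right): buffer="gpeyhwweee" (len 10), cursors c1@4 c2@10 c3@10, authorship ..1.....23
After op 4 (move_right): buffer="gpeyhwweee" (len 10), cursors c1@5 c2@10 c3@10, authorship ..1.....23
After op 5 (add_cursor(8)): buffer="gpeyhwweee" (len 10), cursors c1@5 c4@8 c2@10 c3@10, authorship ..1.....23
After op 6 (move_right): buffer="gpeyhwweee" (len 10), cursors c1@6 c4@9 c2@10 c3@10, authorship ..1.....23
After op 7 (insert('e')): buffer="gpeyhweweeeeee" (len 14), cursors c1@7 c4@11 c2@14 c3@14, authorship ..1...1..24323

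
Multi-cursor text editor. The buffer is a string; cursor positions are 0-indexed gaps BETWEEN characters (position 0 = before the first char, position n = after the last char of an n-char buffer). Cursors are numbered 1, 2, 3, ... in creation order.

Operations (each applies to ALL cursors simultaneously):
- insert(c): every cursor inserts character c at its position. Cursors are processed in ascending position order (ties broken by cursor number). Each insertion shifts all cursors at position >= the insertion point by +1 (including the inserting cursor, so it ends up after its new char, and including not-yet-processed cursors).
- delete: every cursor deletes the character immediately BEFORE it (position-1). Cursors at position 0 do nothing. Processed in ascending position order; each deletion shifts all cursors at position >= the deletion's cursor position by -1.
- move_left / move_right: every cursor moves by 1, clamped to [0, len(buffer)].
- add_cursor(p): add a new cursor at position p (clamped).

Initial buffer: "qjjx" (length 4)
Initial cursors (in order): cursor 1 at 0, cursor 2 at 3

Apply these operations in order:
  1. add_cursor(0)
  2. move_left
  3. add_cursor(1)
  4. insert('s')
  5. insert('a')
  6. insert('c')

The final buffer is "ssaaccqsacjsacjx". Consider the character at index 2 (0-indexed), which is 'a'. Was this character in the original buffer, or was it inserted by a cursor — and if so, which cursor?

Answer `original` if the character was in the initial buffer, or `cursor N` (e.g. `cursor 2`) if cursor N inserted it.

After op 1 (add_cursor(0)): buffer="qjjx" (len 4), cursors c1@0 c3@0 c2@3, authorship ....
After op 2 (move_left): buffer="qjjx" (len 4), cursors c1@0 c3@0 c2@2, authorship ....
After op 3 (add_cursor(1)): buffer="qjjx" (len 4), cursors c1@0 c3@0 c4@1 c2@2, authorship ....
After op 4 (insert('s')): buffer="ssqsjsjx" (len 8), cursors c1@2 c3@2 c4@4 c2@6, authorship 13.4.2..
After op 5 (insert('a')): buffer="ssaaqsajsajx" (len 12), cursors c1@4 c3@4 c4@7 c2@10, authorship 1313.44.22..
After op 6 (insert('c')): buffer="ssaaccqsacjsacjx" (len 16), cursors c1@6 c3@6 c4@10 c2@14, authorship 131313.444.222..
Authorship (.=original, N=cursor N): 1 3 1 3 1 3 . 4 4 4 . 2 2 2 . .
Index 2: author = 1

Answer: cursor 1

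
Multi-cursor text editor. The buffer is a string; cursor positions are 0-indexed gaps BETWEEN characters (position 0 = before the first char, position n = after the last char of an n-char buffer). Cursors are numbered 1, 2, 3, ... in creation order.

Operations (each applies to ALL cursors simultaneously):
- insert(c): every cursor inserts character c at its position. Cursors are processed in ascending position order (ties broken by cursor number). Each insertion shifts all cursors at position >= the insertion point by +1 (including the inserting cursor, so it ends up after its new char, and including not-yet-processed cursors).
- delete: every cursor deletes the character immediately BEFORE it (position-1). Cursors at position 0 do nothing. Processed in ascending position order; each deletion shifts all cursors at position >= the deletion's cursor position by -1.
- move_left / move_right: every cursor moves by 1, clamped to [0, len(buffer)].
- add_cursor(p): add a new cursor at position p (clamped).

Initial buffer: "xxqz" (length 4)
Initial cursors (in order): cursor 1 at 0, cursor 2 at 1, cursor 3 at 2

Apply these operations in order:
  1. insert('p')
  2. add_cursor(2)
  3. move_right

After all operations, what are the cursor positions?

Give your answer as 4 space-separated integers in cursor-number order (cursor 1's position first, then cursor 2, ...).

Answer: 2 4 6 3

Derivation:
After op 1 (insert('p')): buffer="pxpxpqz" (len 7), cursors c1@1 c2@3 c3@5, authorship 1.2.3..
After op 2 (add_cursor(2)): buffer="pxpxpqz" (len 7), cursors c1@1 c4@2 c2@3 c3@5, authorship 1.2.3..
After op 3 (move_right): buffer="pxpxpqz" (len 7), cursors c1@2 c4@3 c2@4 c3@6, authorship 1.2.3..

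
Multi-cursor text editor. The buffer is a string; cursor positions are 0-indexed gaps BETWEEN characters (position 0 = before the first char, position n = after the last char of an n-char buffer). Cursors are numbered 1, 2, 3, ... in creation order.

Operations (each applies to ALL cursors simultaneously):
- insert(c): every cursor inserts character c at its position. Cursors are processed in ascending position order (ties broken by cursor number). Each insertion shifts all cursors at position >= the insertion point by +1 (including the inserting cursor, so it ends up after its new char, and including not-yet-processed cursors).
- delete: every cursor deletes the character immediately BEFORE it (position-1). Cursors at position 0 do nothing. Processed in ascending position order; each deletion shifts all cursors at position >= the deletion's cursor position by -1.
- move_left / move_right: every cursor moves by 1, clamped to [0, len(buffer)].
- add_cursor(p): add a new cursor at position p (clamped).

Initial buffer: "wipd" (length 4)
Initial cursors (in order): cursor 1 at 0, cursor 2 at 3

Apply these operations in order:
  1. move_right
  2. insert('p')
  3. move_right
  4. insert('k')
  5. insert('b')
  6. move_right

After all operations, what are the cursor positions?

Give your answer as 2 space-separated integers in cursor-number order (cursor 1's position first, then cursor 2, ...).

Answer: 6 10

Derivation:
After op 1 (move_right): buffer="wipd" (len 4), cursors c1@1 c2@4, authorship ....
After op 2 (insert('p')): buffer="wpipdp" (len 6), cursors c1@2 c2@6, authorship .1...2
After op 3 (move_right): buffer="wpipdp" (len 6), cursors c1@3 c2@6, authorship .1...2
After op 4 (insert('k')): buffer="wpikpdpk" (len 8), cursors c1@4 c2@8, authorship .1.1..22
After op 5 (insert('b')): buffer="wpikbpdpkb" (len 10), cursors c1@5 c2@10, authorship .1.11..222
After op 6 (move_right): buffer="wpikbpdpkb" (len 10), cursors c1@6 c2@10, authorship .1.11..222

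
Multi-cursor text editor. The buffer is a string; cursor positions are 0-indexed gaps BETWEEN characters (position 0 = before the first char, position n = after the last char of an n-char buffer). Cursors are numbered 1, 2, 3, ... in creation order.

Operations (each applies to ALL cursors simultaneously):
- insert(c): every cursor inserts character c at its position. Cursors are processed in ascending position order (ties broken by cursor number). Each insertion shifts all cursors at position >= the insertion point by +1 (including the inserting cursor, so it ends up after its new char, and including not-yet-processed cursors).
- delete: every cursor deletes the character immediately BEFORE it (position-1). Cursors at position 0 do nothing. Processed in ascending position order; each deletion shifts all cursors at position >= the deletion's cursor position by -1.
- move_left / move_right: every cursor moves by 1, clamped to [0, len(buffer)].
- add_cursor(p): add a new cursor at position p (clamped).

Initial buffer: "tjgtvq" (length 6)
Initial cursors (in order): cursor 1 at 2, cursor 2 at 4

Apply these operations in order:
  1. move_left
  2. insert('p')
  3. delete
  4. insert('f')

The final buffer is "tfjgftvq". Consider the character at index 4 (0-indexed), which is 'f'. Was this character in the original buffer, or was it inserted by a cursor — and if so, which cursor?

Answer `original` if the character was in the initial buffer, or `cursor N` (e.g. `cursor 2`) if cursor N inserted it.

Answer: cursor 2

Derivation:
After op 1 (move_left): buffer="tjgtvq" (len 6), cursors c1@1 c2@3, authorship ......
After op 2 (insert('p')): buffer="tpjgptvq" (len 8), cursors c1@2 c2@5, authorship .1..2...
After op 3 (delete): buffer="tjgtvq" (len 6), cursors c1@1 c2@3, authorship ......
After op 4 (insert('f')): buffer="tfjgftvq" (len 8), cursors c1@2 c2@5, authorship .1..2...
Authorship (.=original, N=cursor N): . 1 . . 2 . . .
Index 4: author = 2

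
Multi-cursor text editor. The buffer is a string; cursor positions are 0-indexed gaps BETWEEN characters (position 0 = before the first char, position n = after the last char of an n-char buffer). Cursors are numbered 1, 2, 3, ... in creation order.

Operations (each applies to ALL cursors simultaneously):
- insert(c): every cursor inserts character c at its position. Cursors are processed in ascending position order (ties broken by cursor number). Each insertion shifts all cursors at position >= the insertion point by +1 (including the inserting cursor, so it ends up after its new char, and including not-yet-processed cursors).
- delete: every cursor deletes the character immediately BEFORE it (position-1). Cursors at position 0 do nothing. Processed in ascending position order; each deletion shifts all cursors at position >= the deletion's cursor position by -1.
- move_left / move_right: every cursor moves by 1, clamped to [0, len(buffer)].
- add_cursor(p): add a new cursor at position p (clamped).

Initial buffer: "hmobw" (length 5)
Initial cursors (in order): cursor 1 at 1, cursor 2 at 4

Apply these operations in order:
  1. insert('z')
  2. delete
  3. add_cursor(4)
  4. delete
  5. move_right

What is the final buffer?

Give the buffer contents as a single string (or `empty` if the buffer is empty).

Answer: mw

Derivation:
After op 1 (insert('z')): buffer="hzmobzw" (len 7), cursors c1@2 c2@6, authorship .1...2.
After op 2 (delete): buffer="hmobw" (len 5), cursors c1@1 c2@4, authorship .....
After op 3 (add_cursor(4)): buffer="hmobw" (len 5), cursors c1@1 c2@4 c3@4, authorship .....
After op 4 (delete): buffer="mw" (len 2), cursors c1@0 c2@1 c3@1, authorship ..
After op 5 (move_right): buffer="mw" (len 2), cursors c1@1 c2@2 c3@2, authorship ..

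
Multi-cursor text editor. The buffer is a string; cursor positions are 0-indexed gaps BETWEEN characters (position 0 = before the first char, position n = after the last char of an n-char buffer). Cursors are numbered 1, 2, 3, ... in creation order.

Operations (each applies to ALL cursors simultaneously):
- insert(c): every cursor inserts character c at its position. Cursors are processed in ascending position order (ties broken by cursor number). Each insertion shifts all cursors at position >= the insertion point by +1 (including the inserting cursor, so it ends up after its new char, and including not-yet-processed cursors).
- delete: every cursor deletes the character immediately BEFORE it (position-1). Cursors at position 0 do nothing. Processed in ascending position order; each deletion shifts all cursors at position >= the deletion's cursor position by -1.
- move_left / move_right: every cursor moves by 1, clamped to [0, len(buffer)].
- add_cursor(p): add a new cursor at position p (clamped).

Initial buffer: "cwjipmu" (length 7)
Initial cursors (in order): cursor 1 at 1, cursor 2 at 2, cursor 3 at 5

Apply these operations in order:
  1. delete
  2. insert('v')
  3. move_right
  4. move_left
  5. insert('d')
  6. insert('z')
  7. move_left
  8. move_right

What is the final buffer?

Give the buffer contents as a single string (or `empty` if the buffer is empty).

Answer: vvddzzjivdzmu

Derivation:
After op 1 (delete): buffer="jimu" (len 4), cursors c1@0 c2@0 c3@2, authorship ....
After op 2 (insert('v')): buffer="vvjivmu" (len 7), cursors c1@2 c2@2 c3@5, authorship 12..3..
After op 3 (move_right): buffer="vvjivmu" (len 7), cursors c1@3 c2@3 c3@6, authorship 12..3..
After op 4 (move_left): buffer="vvjivmu" (len 7), cursors c1@2 c2@2 c3@5, authorship 12..3..
After op 5 (insert('d')): buffer="vvddjivdmu" (len 10), cursors c1@4 c2@4 c3@8, authorship 1212..33..
After op 6 (insert('z')): buffer="vvddzzjivdzmu" (len 13), cursors c1@6 c2@6 c3@11, authorship 121212..333..
After op 7 (move_left): buffer="vvddzzjivdzmu" (len 13), cursors c1@5 c2@5 c3@10, authorship 121212..333..
After op 8 (move_right): buffer="vvddzzjivdzmu" (len 13), cursors c1@6 c2@6 c3@11, authorship 121212..333..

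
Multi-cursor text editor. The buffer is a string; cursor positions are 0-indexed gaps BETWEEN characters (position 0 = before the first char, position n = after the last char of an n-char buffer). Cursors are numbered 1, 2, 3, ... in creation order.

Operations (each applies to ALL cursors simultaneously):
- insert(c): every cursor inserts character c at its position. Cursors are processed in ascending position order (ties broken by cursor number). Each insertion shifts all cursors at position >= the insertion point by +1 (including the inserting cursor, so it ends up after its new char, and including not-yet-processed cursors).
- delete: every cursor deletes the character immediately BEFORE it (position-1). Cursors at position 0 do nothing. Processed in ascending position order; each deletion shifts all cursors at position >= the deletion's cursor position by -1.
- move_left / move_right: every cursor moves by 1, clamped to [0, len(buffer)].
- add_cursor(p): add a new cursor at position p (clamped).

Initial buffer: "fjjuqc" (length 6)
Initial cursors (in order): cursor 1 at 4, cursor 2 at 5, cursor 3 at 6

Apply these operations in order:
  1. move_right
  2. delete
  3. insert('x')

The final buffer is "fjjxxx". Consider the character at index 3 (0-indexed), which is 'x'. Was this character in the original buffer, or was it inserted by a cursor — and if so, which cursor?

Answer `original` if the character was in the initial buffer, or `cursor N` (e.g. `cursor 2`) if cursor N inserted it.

After op 1 (move_right): buffer="fjjuqc" (len 6), cursors c1@5 c2@6 c3@6, authorship ......
After op 2 (delete): buffer="fjj" (len 3), cursors c1@3 c2@3 c3@3, authorship ...
After op 3 (insert('x')): buffer="fjjxxx" (len 6), cursors c1@6 c2@6 c3@6, authorship ...123
Authorship (.=original, N=cursor N): . . . 1 2 3
Index 3: author = 1

Answer: cursor 1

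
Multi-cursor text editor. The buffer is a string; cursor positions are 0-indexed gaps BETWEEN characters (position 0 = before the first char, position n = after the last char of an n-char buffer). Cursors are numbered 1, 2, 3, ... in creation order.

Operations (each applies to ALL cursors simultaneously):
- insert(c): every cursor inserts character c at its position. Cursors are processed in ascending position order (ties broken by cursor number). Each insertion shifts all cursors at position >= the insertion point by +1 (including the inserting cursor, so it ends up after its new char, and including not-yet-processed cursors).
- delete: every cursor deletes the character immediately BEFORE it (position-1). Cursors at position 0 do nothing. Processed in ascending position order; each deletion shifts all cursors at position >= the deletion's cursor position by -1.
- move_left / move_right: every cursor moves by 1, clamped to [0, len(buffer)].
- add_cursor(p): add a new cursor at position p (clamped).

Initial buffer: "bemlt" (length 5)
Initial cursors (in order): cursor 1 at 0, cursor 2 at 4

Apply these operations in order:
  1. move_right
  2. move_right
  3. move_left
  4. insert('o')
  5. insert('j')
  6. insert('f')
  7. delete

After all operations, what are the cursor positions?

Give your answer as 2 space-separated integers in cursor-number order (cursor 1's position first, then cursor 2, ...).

After op 1 (move_right): buffer="bemlt" (len 5), cursors c1@1 c2@5, authorship .....
After op 2 (move_right): buffer="bemlt" (len 5), cursors c1@2 c2@5, authorship .....
After op 3 (move_left): buffer="bemlt" (len 5), cursors c1@1 c2@4, authorship .....
After op 4 (insert('o')): buffer="boemlot" (len 7), cursors c1@2 c2@6, authorship .1...2.
After op 5 (insert('j')): buffer="bojemlojt" (len 9), cursors c1@3 c2@8, authorship .11...22.
After op 6 (insert('f')): buffer="bojfemlojft" (len 11), cursors c1@4 c2@10, authorship .111...222.
After op 7 (delete): buffer="bojemlojt" (len 9), cursors c1@3 c2@8, authorship .11...22.

Answer: 3 8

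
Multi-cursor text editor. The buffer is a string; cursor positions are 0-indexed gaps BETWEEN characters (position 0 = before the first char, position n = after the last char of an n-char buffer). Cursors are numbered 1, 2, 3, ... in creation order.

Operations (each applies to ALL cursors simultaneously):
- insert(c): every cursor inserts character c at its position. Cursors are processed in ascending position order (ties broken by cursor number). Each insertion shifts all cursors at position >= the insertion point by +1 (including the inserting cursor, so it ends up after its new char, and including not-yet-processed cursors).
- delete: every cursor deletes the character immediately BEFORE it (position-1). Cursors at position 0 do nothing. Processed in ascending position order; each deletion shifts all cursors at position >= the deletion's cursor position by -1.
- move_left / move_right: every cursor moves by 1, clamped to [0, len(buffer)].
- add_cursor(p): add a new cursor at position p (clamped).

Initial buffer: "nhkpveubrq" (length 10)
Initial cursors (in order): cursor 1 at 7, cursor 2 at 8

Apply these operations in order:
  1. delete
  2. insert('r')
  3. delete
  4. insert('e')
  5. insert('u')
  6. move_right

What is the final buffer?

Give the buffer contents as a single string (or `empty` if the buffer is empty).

Answer: nhkpveeeuurq

Derivation:
After op 1 (delete): buffer="nhkpverq" (len 8), cursors c1@6 c2@6, authorship ........
After op 2 (insert('r')): buffer="nhkpverrrq" (len 10), cursors c1@8 c2@8, authorship ......12..
After op 3 (delete): buffer="nhkpverq" (len 8), cursors c1@6 c2@6, authorship ........
After op 4 (insert('e')): buffer="nhkpveeerq" (len 10), cursors c1@8 c2@8, authorship ......12..
After op 5 (insert('u')): buffer="nhkpveeeuurq" (len 12), cursors c1@10 c2@10, authorship ......1212..
After op 6 (move_right): buffer="nhkpveeeuurq" (len 12), cursors c1@11 c2@11, authorship ......1212..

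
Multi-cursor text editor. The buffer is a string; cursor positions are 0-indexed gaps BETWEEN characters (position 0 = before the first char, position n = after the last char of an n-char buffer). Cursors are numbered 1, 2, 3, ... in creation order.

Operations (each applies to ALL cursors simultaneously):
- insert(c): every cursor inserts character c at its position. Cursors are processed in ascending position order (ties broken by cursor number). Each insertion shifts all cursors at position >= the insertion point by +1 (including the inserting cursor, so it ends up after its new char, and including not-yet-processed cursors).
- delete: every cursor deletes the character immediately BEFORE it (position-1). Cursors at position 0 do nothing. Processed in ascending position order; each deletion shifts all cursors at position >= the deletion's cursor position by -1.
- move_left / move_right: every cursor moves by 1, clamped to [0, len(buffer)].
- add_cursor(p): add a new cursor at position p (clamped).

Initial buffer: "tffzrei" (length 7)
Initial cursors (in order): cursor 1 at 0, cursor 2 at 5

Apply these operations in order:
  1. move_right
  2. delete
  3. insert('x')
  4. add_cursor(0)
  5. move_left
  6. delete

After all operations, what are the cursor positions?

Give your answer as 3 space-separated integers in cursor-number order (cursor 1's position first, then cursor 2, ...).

Answer: 0 4 0

Derivation:
After op 1 (move_right): buffer="tffzrei" (len 7), cursors c1@1 c2@6, authorship .......
After op 2 (delete): buffer="ffzri" (len 5), cursors c1@0 c2@4, authorship .....
After op 3 (insert('x')): buffer="xffzrxi" (len 7), cursors c1@1 c2@6, authorship 1....2.
After op 4 (add_cursor(0)): buffer="xffzrxi" (len 7), cursors c3@0 c1@1 c2@6, authorship 1....2.
After op 5 (move_left): buffer="xffzrxi" (len 7), cursors c1@0 c3@0 c2@5, authorship 1....2.
After op 6 (delete): buffer="xffzxi" (len 6), cursors c1@0 c3@0 c2@4, authorship 1...2.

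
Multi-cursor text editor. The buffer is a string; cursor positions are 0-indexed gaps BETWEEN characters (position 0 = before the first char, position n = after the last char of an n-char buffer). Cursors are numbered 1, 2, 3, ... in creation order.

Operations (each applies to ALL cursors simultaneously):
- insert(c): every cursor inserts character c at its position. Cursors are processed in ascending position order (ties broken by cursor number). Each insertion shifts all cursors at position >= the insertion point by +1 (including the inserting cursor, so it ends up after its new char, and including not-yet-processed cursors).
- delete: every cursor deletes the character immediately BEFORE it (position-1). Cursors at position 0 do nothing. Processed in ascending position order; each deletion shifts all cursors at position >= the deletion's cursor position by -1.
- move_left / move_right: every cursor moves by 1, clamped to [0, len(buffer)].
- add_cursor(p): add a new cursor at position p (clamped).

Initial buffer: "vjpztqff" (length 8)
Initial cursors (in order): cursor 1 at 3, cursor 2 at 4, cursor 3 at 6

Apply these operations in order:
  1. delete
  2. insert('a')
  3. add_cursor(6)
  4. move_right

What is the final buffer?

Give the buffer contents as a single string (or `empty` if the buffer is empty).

After op 1 (delete): buffer="vjtff" (len 5), cursors c1@2 c2@2 c3@3, authorship .....
After op 2 (insert('a')): buffer="vjaataff" (len 8), cursors c1@4 c2@4 c3@6, authorship ..12.3..
After op 3 (add_cursor(6)): buffer="vjaataff" (len 8), cursors c1@4 c2@4 c3@6 c4@6, authorship ..12.3..
After op 4 (move_right): buffer="vjaataff" (len 8), cursors c1@5 c2@5 c3@7 c4@7, authorship ..12.3..

Answer: vjaataff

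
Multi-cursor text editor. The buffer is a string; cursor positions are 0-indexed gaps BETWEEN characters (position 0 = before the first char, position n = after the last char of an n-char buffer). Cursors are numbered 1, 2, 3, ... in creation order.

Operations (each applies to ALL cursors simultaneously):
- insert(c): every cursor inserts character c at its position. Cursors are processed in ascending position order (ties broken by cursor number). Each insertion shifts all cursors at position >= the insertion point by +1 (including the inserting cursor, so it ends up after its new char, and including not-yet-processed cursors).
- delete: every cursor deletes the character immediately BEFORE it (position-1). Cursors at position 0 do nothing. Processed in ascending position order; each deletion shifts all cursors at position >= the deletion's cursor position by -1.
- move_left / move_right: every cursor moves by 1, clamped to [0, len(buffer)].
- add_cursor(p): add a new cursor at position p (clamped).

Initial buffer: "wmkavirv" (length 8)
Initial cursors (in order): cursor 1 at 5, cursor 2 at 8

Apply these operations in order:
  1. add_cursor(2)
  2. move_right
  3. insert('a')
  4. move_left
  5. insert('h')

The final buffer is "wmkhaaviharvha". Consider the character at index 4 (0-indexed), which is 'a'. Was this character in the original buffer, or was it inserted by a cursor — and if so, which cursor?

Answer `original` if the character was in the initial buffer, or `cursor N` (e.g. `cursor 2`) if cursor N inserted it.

After op 1 (add_cursor(2)): buffer="wmkavirv" (len 8), cursors c3@2 c1@5 c2@8, authorship ........
After op 2 (move_right): buffer="wmkavirv" (len 8), cursors c3@3 c1@6 c2@8, authorship ........
After op 3 (insert('a')): buffer="wmkaaviarva" (len 11), cursors c3@4 c1@8 c2@11, authorship ...3...1..2
After op 4 (move_left): buffer="wmkaaviarva" (len 11), cursors c3@3 c1@7 c2@10, authorship ...3...1..2
After op 5 (insert('h')): buffer="wmkhaaviharvha" (len 14), cursors c3@4 c1@9 c2@13, authorship ...33...11..22
Authorship (.=original, N=cursor N): . . . 3 3 . . . 1 1 . . 2 2
Index 4: author = 3

Answer: cursor 3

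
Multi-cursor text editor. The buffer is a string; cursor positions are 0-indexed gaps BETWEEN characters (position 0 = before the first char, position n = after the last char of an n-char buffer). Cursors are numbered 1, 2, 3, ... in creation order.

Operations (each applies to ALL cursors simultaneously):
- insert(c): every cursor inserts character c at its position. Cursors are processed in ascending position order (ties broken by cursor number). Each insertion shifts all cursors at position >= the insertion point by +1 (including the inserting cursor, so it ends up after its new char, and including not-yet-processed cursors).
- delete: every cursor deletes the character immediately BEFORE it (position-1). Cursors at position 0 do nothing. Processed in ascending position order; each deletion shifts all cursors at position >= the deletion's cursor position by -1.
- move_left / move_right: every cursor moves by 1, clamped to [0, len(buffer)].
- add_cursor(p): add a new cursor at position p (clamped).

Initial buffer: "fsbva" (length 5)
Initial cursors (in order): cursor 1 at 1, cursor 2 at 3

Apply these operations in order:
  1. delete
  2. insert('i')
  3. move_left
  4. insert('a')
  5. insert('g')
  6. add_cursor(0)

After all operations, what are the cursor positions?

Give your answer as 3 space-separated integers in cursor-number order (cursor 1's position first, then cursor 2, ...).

Answer: 2 6 0

Derivation:
After op 1 (delete): buffer="sva" (len 3), cursors c1@0 c2@1, authorship ...
After op 2 (insert('i')): buffer="isiva" (len 5), cursors c1@1 c2@3, authorship 1.2..
After op 3 (move_left): buffer="isiva" (len 5), cursors c1@0 c2@2, authorship 1.2..
After op 4 (insert('a')): buffer="aisaiva" (len 7), cursors c1@1 c2@4, authorship 11.22..
After op 5 (insert('g')): buffer="agisagiva" (len 9), cursors c1@2 c2@6, authorship 111.222..
After op 6 (add_cursor(0)): buffer="agisagiva" (len 9), cursors c3@0 c1@2 c2@6, authorship 111.222..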